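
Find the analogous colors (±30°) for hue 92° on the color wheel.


Base hue: 92°
Left analog: (92 - 30) mod 360 = 62°
Right analog: (92 + 30) mod 360 = 122°
Analogous hues = 62° and 122°


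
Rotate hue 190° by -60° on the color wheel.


New hue = (H + rotation) mod 360
New hue = (190 -60) mod 360
= 130 mod 360
= 130°


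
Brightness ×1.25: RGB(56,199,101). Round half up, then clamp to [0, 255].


Multiply each channel by 1.25, round half up, clamp to [0, 255]
R: 56×1.25 = 70
G: 199×1.25 = 248.75 → round → 249
B: 101×1.25 = 126.25 → round → 126
= RGB(70, 249, 126)


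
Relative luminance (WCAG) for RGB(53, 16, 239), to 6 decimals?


Linearize each channel (sRGB transfer function): c = v/255; c_lin = c/12.92 if c ≤ 0.04045, else ((c+0.055)/1.055)^2.4
  R: 53/255 ≈ 0.207843 > 0.04045 → ((0.207843+0.055)/1.055)^2.4 ≈ 0.035601
  G: 16/255 ≈ 0.062745 > 0.04045 → ((0.062745+0.055)/1.055)^2.4 ≈ 0.005182
  B: 239/255 ≈ 0.937255 > 0.04045 → ((0.937255+0.055)/1.055)^2.4 ≈ 0.863157
R_lin = 0.035601, G_lin = 0.005182, B_lin = 0.863157
L = 0.2126×R + 0.7152×G + 0.0722×B
L = 0.2126×0.035601 + 0.7152×0.005182 + 0.0722×0.863157
L ≈ 0.073595


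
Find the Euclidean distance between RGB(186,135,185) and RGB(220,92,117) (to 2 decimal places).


d = √[(R₁-R₂)² + (G₁-G₂)² + (B₁-B₂)²]
d = √[(186-220)² + (135-92)² + (185-117)²]
d = √[1156 + 1849 + 4624]
d = √7629
d ≈ 87.34


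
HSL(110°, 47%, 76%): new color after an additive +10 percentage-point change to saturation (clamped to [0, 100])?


Original S = 47%
Adjustment = +10 percentage points
New S = 47 + (10) = 57
Clamp to [0, 100] → 57
= HSL(110°, 57%, 76%)


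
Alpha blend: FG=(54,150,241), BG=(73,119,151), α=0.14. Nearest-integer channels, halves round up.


C = α×F + (1-α)×B, with 1-α = 0.86
R: 0.14×54 + 0.86×73 = 7.56 + 62.78 = 70.34 → 70
G: 0.14×150 + 0.86×119 = 21.00 + 102.34 = 123.34 → 123
B: 0.14×241 + 0.86×151 = 33.74 + 129.86 = 163.60 → 164
= RGB(70, 123, 164)


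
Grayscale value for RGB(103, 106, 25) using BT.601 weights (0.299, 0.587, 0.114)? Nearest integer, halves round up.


Gray = 0.299×R + 0.587×G + 0.114×B
Gray = 0.299×103 + 0.587×106 + 0.114×25
Gray = 30.797 + 62.222 + 2.850
Gray = 95.869 → round half up → 96
Gray = 96


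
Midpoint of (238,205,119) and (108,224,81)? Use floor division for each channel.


Midpoint: each channel = ⌊(C₁+C₂)/2⌋
R: ⌊(238+108)/2⌋ = 173
G: ⌊(205+224)/2⌋ = 214
B: ⌊(119+81)/2⌋ = 100
= RGB(173, 214, 100)


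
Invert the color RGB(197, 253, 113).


Invert: (255-R, 255-G, 255-B)
R: 255-197 = 58
G: 255-253 = 2
B: 255-113 = 142
= RGB(58, 2, 142)


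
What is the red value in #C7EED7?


Color: #C7EED7
R = C7 = 199
G = EE = 238
B = D7 = 215
Red = 199


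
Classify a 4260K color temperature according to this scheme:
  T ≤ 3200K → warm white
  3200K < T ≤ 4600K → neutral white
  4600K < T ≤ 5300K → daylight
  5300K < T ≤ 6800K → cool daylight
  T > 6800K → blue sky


Temperature: 4260K
3200K < 4260K ≤ 4600K → neutral white
Classification: neutral white


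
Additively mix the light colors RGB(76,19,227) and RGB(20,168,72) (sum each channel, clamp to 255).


Additive: each channel = min(255, C₁+C₂)
R: 76+20 = 96 → 96
G: 19+168 = 187 → 187
B: 227+72 = 299 → 255
= RGB(96, 187, 255)


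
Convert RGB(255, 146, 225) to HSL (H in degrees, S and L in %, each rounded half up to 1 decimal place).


Normalize: R'=255/255≈1.0000, G'=146/255≈0.5725, B'=225/255≈0.8824
Max=255/255, Min=146/255, Δ=Max-Min=109/255
L = (Max+Min)/2 = (255+146)/510 = 401/510 = 0.78627… → L = 78.6%
L > 0.5 → S = Δ/(2-Max-Min) = 109/(510-255-146) = 109/109 = 1 → S = 100.0%
(the 1/255 factors cancel in S and H, so raw channel differences can be used)
Max is R' → H = 60 × (((G-B)/Δ) mod 6) = 60 × (((146-225)/109) mod 6)
  (-79)/109 = -0.7247…; negative, so add 6 → 5.2752…
  H = 60 × 5.2752… = 316.513…° → H = 316.5°
= HSL(316.5°, 100.0%, 78.6%)


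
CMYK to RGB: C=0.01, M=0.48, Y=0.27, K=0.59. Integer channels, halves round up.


R = 255 × (1-C) × (1-K) = 255 × 0.99 × 0.41 = 103.5045 → 104
G = 255 × (1-M) × (1-K) = 255 × 0.52 × 0.41 = 54.366 → 54
B = 255 × (1-Y) × (1-K) = 255 × 0.73 × 0.41 = 76.3215 → 76
= RGB(104, 54, 76)


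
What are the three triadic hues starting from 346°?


Triadic: equally spaced at 120° intervals
H1 = 346°
H2 = (346 + 120) mod 360 = 106°
H3 = (346 + 240) mod 360 = 226°
Triadic = 346°, 106°, 226°


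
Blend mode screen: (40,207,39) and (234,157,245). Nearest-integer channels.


Screen: C = 255 - (255-A)×(255-B)/255, rounded to nearest integer
R: 255 - (255-40)×(255-234)/255 = 255 - 4515/255 ≈ 255 - 17.706 = 237.294 → 237
G: 255 - (255-207)×(255-157)/255 = 255 - 4704/255 ≈ 255 - 18.447 = 236.553 → 237
B: 255 - (255-39)×(255-245)/255 = 255 - 2160/255 ≈ 255 - 8.471 = 246.529 → 247
= RGB(237, 237, 247)


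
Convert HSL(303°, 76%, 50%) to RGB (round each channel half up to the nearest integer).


H=303°, S=0.76, L=0.50
C = (1-|2L-1|)×S = (1-|0.00|)×0.76 = 0.76
H' = H/60 = 303/60 ≈ 5.0500; X = C×(1-|H' mod 2 - 1|) = 0.722
m = L - C/2 = 0.50 - 0.38 = 0.12
Sector ⌊H'⌋ = 5 → (R',G',B') = (0.76, 0.0, 0.722)
RGB = ((R'+m)×255, (G'+m)×255, (B'+m)×255) = (224.4, 30.6, 214.71)
Round half up → RGB(224, 31, 215)


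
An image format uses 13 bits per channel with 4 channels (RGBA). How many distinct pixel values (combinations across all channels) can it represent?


Total bits = 13 bits/channel × 4 channels = 52 bits
Distinct pixel values = 2^52
= 4,503,599,627,370,496 pixel values


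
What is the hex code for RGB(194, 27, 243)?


R = 194 → C2 (hex)
G = 27 → 1B (hex)
B = 243 → F3 (hex)
Hex = #C21BF3


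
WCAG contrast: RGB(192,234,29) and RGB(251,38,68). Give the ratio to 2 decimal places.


Linearize each sRGB channel c=v/255: c/12.92 if c ≤ 0.04045 else ((c+0.055)/1.055)^2.4
L = 0.2126×R_lin + 0.7152×G_lin + 0.0722×B_lin
Color 1 (192,234,29):
  R=192: 192/255≈0.7529 > 0.04045 → ((0.7529+0.055)/1.055)^2.4 ≈ 0.52712
  G=234: 234/255≈0.9176 > 0.04045 → ((0.9176+0.055)/1.055)^2.4 ≈ 0.82279
  B=29: 29/255≈0.1137 > 0.04045 → ((0.1137+0.055)/1.055)^2.4 ≈ 0.01229
  L1 = 0.2126×0.52712 + 0.7152×0.82279 + 0.0722×0.01229 ≈ 0.70141
Color 2 (251,38,68):
  R=251: 251/255≈0.9843 > 0.04045 → ((0.9843+0.055)/1.055)^2.4 ≈ 0.96469
  G=38: 38/255≈0.1490 > 0.04045 → ((0.1490+0.055)/1.055)^2.4 ≈ 0.01938
  B=68: 68/255≈0.2667 > 0.04045 → ((0.2667+0.055)/1.055)^2.4 ≈ 0.05781
  L2 = 0.2126×0.96469 + 0.7152×0.01938 + 0.0722×0.05781 ≈ 0.22313
Lighter = 0.70141, Darker = 0.22313
Ratio = (L_lighter + 0.05) / (L_darker + 0.05)
Ratio = (0.70141 + 0.05) / (0.22313 + 0.05) = 0.75141 / 0.27313 ≈ 2.7511
Ratio ≈ 2.75:1


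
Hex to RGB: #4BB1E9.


4B → 75 (R)
B1 → 177 (G)
E9 → 233 (B)
= RGB(75, 177, 233)


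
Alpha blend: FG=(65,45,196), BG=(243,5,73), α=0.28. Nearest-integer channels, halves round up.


C = α×F + (1-α)×B, with 1-α = 0.72
R: 0.28×65 + 0.72×243 = 18.20 + 174.96 = 193.16 → 193
G: 0.28×45 + 0.72×5 = 12.60 + 3.60 = 16.20 → 16
B: 0.28×196 + 0.72×73 = 54.88 + 52.56 = 107.44 → 107
= RGB(193, 16, 107)


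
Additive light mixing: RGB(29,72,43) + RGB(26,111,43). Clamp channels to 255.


Additive: each channel = min(255, C₁+C₂)
R: 29+26 = 55 → 55
G: 72+111 = 183 → 183
B: 43+43 = 86 → 86
= RGB(55, 183, 86)


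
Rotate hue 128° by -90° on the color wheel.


New hue = (H + rotation) mod 360
New hue = (128 -90) mod 360
= 38 mod 360
= 38°


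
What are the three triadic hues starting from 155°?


Triadic: equally spaced at 120° intervals
H1 = 155°
H2 = (155 + 120) mod 360 = 275°
H3 = (155 + 240) mod 360 = 35°
Triadic = 155°, 275°, 35°


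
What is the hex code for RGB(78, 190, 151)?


R = 78 → 4E (hex)
G = 190 → BE (hex)
B = 151 → 97 (hex)
Hex = #4EBE97


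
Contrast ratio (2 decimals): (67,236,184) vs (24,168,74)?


Linearize each sRGB channel c=v/255: c/12.92 if c ≤ 0.04045 else ((c+0.055)/1.055)^2.4
L = 0.2126×R_lin + 0.7152×G_lin + 0.0722×B_lin
Color 1 (67,236,184):
  R=67: 67/255≈0.2627 > 0.04045 → ((0.2627+0.055)/1.055)^2.4 ≈ 0.05613
  G=236: 236/255≈0.9255 > 0.04045 → ((0.9255+0.055)/1.055)^2.4 ≈ 0.83880
  B=184: 184/255≈0.7216 > 0.04045 → ((0.7216+0.055)/1.055)^2.4 ≈ 0.47932
  L1 = 0.2126×0.05613 + 0.7152×0.83880 + 0.0722×0.47932 ≈ 0.64645
Color 2 (24,168,74):
  R=24: 24/255≈0.0941 > 0.04045 → ((0.0941+0.055)/1.055)^2.4 ≈ 0.00913
  G=168: 168/255≈0.6588 > 0.04045 → ((0.6588+0.055)/1.055)^2.4 ≈ 0.39157
  B=74: 74/255≈0.2902 > 0.04045 → ((0.2902+0.055)/1.055)^2.4 ≈ 0.06848
  L2 = 0.2126×0.00913 + 0.7152×0.39157 + 0.0722×0.06848 ≈ 0.28694
Lighter = 0.64645, Darker = 0.28694
Ratio = (L_lighter + 0.05) / (L_darker + 0.05)
Ratio = (0.64645 + 0.05) / (0.28694 + 0.05) = 0.69645 / 0.33694 ≈ 2.0670
Ratio ≈ 2.07:1


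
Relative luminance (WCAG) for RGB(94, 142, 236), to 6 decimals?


Linearize each channel (sRGB transfer function): c = v/255; c_lin = c/12.92 if c ≤ 0.04045, else ((c+0.055)/1.055)^2.4
  R: 94/255 ≈ 0.368627 > 0.04045 → ((0.368627+0.055)/1.055)^2.4 ≈ 0.111932
  G: 142/255 ≈ 0.556863 > 0.04045 → ((0.556863+0.055)/1.055)^2.4 ≈ 0.270498
  B: 236/255 ≈ 0.925490 > 0.04045 → ((0.925490+0.055)/1.055)^2.4 ≈ 0.838799
R_lin = 0.111932, G_lin = 0.270498, B_lin = 0.838799
L = 0.2126×R + 0.7152×G + 0.0722×B
L = 0.2126×0.111932 + 0.7152×0.270498 + 0.0722×0.838799
L ≈ 0.277818


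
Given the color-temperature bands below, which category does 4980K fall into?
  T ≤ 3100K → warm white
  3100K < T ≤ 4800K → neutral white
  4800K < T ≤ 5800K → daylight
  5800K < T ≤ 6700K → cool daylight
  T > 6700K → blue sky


Temperature: 4980K
4800K < 4980K ≤ 5800K → daylight
Classification: daylight


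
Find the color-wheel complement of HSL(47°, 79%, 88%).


Complement = opposite side of color wheel = hue + 180°
H' = (47 + 180) mod 360 = 227°
S and L unchanged.
= HSL(227°, 79%, 88%)


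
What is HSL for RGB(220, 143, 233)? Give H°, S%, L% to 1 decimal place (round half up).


Normalize: R'=220/255≈0.8627, G'=143/255≈0.5608, B'=233/255≈0.9137
Max=233/255, Min=143/255, Δ=Max-Min=90/255
L = (Max+Min)/2 = (233+143)/510 = 376/510 = 0.73725… → L = 73.7%
L > 0.5 → S = Δ/(2-Max-Min) = 90/(510-233-143) = 90/134 = 0.67164… → S = 67.2%
(the 1/255 factors cancel in S and H, so raw channel differences can be used)
Max is B' → H = 60 × ((R-G)/Δ + 4) = 60 × ((220-143)/90 + 4)
  77/90 + 4 = 0.8555… + 4 = 4.8555…
  H = 60 × 4.8555… = 291.333…° → H = 291.3°
= HSL(291.3°, 67.2%, 73.7%)


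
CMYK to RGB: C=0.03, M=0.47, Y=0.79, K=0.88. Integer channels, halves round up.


R = 255 × (1-C) × (1-K) = 255 × 0.97 × 0.12 = 29.682 → 30
G = 255 × (1-M) × (1-K) = 255 × 0.53 × 0.12 = 16.218 → 16
B = 255 × (1-Y) × (1-K) = 255 × 0.21 × 0.12 = 6.426 → 6
= RGB(30, 16, 6)


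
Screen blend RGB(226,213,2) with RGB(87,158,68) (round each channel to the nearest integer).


Screen: C = 255 - (255-A)×(255-B)/255, rounded to nearest integer
R: 255 - (255-226)×(255-87)/255 = 255 - 4872/255 ≈ 255 - 19.106 = 235.894 → 236
G: 255 - (255-213)×(255-158)/255 = 255 - 4074/255 ≈ 255 - 15.976 = 239.024 → 239
B: 255 - (255-2)×(255-68)/255 = 255 - 47311/255 ≈ 255 - 185.533 = 69.467 → 69
= RGB(236, 239, 69)


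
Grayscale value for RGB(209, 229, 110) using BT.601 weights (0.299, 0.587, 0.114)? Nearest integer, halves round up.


Gray = 0.299×R + 0.587×G + 0.114×B
Gray = 0.299×209 + 0.587×229 + 0.114×110
Gray = 62.491 + 134.423 + 12.540
Gray = 209.454 → round half up → 209
Gray = 209


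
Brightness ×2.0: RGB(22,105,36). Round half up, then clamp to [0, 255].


Multiply each channel by 2.0, round half up, clamp to [0, 255]
R: 22×2.0 = 44
G: 105×2.0 = 210
B: 36×2.0 = 72
= RGB(44, 210, 72)


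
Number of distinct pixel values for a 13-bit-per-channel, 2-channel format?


Total bits = 13 bits/channel × 2 channels = 26 bits
Distinct pixel values = 2^26
= 67,108,864 pixel values


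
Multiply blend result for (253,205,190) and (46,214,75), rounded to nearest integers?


Multiply: C = A×B/255, rounded to nearest integer
R: 253×46/255 = 11638/255 ≈ 45.639 → 46
G: 205×214/255 = 43870/255 ≈ 172.039 → 172
B: 190×75/255 = 14250/255 ≈ 55.882 → 56
= RGB(46, 172, 56)


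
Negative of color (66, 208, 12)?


Invert: (255-R, 255-G, 255-B)
R: 255-66 = 189
G: 255-208 = 47
B: 255-12 = 243
= RGB(189, 47, 243)


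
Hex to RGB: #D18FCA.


D1 → 209 (R)
8F → 143 (G)
CA → 202 (B)
= RGB(209, 143, 202)


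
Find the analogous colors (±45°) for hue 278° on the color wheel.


Base hue: 278°
Left analog: (278 - 45) mod 360 = 233°
Right analog: (278 + 45) mod 360 = 323°
Analogous hues = 233° and 323°


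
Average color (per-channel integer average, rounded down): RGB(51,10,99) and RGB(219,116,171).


Midpoint: each channel = ⌊(C₁+C₂)/2⌋
R: ⌊(51+219)/2⌋ = 135
G: ⌊(10+116)/2⌋ = 63
B: ⌊(99+171)/2⌋ = 135
= RGB(135, 63, 135)


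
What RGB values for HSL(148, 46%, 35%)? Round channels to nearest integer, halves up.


H=148°, S=0.46, L=0.35
C = (1-|2L-1|)×S = (1-|-0.30|)×0.46 = 0.322
H' = H/60 = 148/60 ≈ 2.4667; X = C×(1-|H' mod 2 - 1|) ≈ 0.1503
m = L - C/2 = 0.35 - 0.161 = 0.189
Sector ⌊H'⌋ = 2 → (R',G',B') = (0.0, 0.322, ≈0.1503)
RGB = ((R'+m)×255, (G'+m)×255, (B'+m)×255) = (48.195, 130.305, 86.513)
Round half up → RGB(48, 130, 87)


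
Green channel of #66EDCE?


Color: #66EDCE
R = 66 = 102
G = ED = 237
B = CE = 206
Green = 237


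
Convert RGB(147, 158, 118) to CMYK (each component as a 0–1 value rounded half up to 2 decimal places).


R'=147/255≈0.5765, G'=158/255≈0.6196, B'=118/255≈0.4627
K = 1 - max(R',G',B') = 1 - 158/255 = 97/255 = 0.38039… → 0.38
(1-R'-K)/(1-K) simplifies to (max-R)/max with max = 158:
C = (158-147)/158 = 11/158 = 0.06962… → 0.07
M = (158-158)/158 = 0/158 = 0 → 0.00
Y = (158-118)/158 = 40/158 = 0.25316… → 0.25
= CMYK(0.07, 0.00, 0.25, 0.38)


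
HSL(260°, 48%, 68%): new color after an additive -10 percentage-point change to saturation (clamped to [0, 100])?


Original S = 48%
Adjustment = -10 percentage points
New S = 48 + (-10) = 38
Clamp to [0, 100] → 38
= HSL(260°, 38%, 68%)


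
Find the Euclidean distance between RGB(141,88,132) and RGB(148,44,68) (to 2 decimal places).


d = √[(R₁-R₂)² + (G₁-G₂)² + (B₁-B₂)²]
d = √[(141-148)² + (88-44)² + (132-68)²]
d = √[49 + 1936 + 4096]
d = √6081
d ≈ 77.98


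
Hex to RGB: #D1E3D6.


D1 → 209 (R)
E3 → 227 (G)
D6 → 214 (B)
= RGB(209, 227, 214)


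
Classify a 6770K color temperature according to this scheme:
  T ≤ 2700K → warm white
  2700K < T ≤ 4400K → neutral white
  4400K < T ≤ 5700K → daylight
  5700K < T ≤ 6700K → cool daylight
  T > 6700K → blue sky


Temperature: 6770K
6770K > 6700K → blue sky
Classification: blue sky


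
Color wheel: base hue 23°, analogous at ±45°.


Base hue: 23°
Left analog: (23 - 45) mod 360 = 338°
Right analog: (23 + 45) mod 360 = 68°
Analogous hues = 338° and 68°


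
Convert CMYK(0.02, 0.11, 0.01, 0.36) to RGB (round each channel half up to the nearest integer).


R = 255 × (1-C) × (1-K) = 255 × 0.98 × 0.64 = 159.936 → 160
G = 255 × (1-M) × (1-K) = 255 × 0.89 × 0.64 = 145.248 → 145
B = 255 × (1-Y) × (1-K) = 255 × 0.99 × 0.64 = 161.568 → 162
= RGB(160, 145, 162)


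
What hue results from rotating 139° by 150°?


New hue = (H + rotation) mod 360
New hue = (139 + 150) mod 360
= 289 mod 360
= 289°


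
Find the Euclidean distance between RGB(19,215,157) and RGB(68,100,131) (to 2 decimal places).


d = √[(R₁-R₂)² + (G₁-G₂)² + (B₁-B₂)²]
d = √[(19-68)² + (215-100)² + (157-131)²]
d = √[2401 + 13225 + 676]
d = √16302
d ≈ 127.68


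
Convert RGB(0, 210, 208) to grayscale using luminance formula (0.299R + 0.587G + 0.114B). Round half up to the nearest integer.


Gray = 0.299×R + 0.587×G + 0.114×B
Gray = 0.299×0 + 0.587×210 + 0.114×208
Gray = 0.000 + 123.270 + 23.712
Gray = 146.982 → round half up → 147
Gray = 147


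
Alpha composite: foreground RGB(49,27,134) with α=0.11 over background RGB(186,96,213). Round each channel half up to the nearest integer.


C = α×F + (1-α)×B, with 1-α = 0.89
R: 0.11×49 + 0.89×186 = 5.39 + 165.54 = 170.93 → 171
G: 0.11×27 + 0.89×96 = 2.97 + 85.44 = 88.41 → 88
B: 0.11×134 + 0.89×213 = 14.74 + 189.57 = 204.31 → 204
= RGB(171, 88, 204)


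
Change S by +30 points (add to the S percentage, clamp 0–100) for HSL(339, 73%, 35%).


Original S = 73%
Adjustment = +30 percentage points
New S = 73 + (30) = 103
Clamp to [0, 100] → 100
= HSL(339°, 100%, 35%)


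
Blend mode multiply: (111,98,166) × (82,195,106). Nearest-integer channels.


Multiply: C = A×B/255, rounded to nearest integer
R: 111×82/255 = 9102/255 ≈ 35.694 → 36
G: 98×195/255 = 19110/255 ≈ 74.941 → 75
B: 166×106/255 = 17596/255 ≈ 69.004 → 69
= RGB(36, 75, 69)


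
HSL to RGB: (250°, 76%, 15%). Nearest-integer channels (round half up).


H=250°, S=0.76, L=0.15
C = (1-|2L-1|)×S = (1-|-0.70|)×0.76 = 0.228
H' = H/60 = 250/60 ≈ 4.1667; X = C×(1-|H' mod 2 - 1|) = 0.038
m = L - C/2 = 0.15 - 0.114 = 0.036
Sector ⌊H'⌋ = 4 → (R',G',B') = (0.038, 0.0, 0.228)
RGB = ((R'+m)×255, (G'+m)×255, (B'+m)×255) = (18.87, 9.18, 67.32)
Round half up → RGB(19, 9, 67)


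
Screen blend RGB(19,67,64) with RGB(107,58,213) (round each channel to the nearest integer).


Screen: C = 255 - (255-A)×(255-B)/255, rounded to nearest integer
R: 255 - (255-19)×(255-107)/255 = 255 - 34928/255 ≈ 255 - 136.973 = 118.027 → 118
G: 255 - (255-67)×(255-58)/255 = 255 - 37036/255 ≈ 255 - 145.239 = 109.761 → 110
B: 255 - (255-64)×(255-213)/255 = 255 - 8022/255 ≈ 255 - 31.459 = 223.541 → 224
= RGB(118, 110, 224)


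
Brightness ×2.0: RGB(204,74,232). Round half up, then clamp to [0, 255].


Multiply each channel by 2.0, round half up, clamp to [0, 255]
R: 204×2.0 = 408 → clamp → 255
G: 74×2.0 = 148
B: 232×2.0 = 464 → clamp → 255
= RGB(255, 148, 255)


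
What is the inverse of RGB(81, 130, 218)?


Invert: (255-R, 255-G, 255-B)
R: 255-81 = 174
G: 255-130 = 125
B: 255-218 = 37
= RGB(174, 125, 37)


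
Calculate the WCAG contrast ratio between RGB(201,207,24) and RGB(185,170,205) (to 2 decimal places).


Linearize each sRGB channel c=v/255: c/12.92 if c ≤ 0.04045 else ((c+0.055)/1.055)^2.4
L = 0.2126×R_lin + 0.7152×G_lin + 0.0722×B_lin
Color 1 (201,207,24):
  R=201: 201/255≈0.7882 > 0.04045 → ((0.7882+0.055)/1.055)^2.4 ≈ 0.58408
  G=207: 207/255≈0.8118 > 0.04045 → ((0.8118+0.055)/1.055)^2.4 ≈ 0.62396
  B=24: 24/255≈0.0941 > 0.04045 → ((0.0941+0.055)/1.055)^2.4 ≈ 0.00913
  L1 = 0.2126×0.58408 + 0.7152×0.62396 + 0.0722×0.00913 ≈ 0.57109
Color 2 (185,170,205):
  R=185: 185/255≈0.7255 > 0.04045 → ((0.7255+0.055)/1.055)^2.4 ≈ 0.48515
  G=170: 170/255≈0.6667 > 0.04045 → ((0.6667+0.055)/1.055)^2.4 ≈ 0.40198
  B=205: 205/255≈0.8039 > 0.04045 → ((0.8039+0.055)/1.055)^2.4 ≈ 0.61050
  L2 = 0.2126×0.48515 + 0.7152×0.40198 + 0.0722×0.61050 ≈ 0.43472
Lighter = 0.57109, Darker = 0.43472
Ratio = (L_lighter + 0.05) / (L_darker + 0.05)
Ratio = (0.57109 + 0.05) / (0.43472 + 0.05) = 0.62109 / 0.48472 ≈ 1.2814
Ratio ≈ 1.28:1


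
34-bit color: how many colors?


Colors = 2^bits = 2^34
= 17,179,869,184 colors


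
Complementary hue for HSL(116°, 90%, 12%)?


Complement = opposite side of color wheel = hue + 180°
H' = (116 + 180) mod 360 = 296°
S and L unchanged.
= HSL(296°, 90%, 12%)


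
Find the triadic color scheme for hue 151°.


Triadic: equally spaced at 120° intervals
H1 = 151°
H2 = (151 + 120) mod 360 = 271°
H3 = (151 + 240) mod 360 = 31°
Triadic = 151°, 271°, 31°


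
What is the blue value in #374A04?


Color: #374A04
R = 37 = 55
G = 4A = 74
B = 04 = 4
Blue = 4


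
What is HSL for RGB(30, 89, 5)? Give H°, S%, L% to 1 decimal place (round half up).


Normalize: R'=30/255≈0.1176, G'=89/255≈0.3490, B'=5/255≈0.0196
Max=89/255, Min=5/255, Δ=Max-Min=84/255
L = (Max+Min)/2 = (89+5)/510 = 94/510 = 0.18431… → L = 18.4%
L ≤ 0.5 → S = Δ/(Max+Min) = 84/(89+5) = 84/94 = 0.89361… → S = 89.4%
(the 1/255 factors cancel in S and H, so raw channel differences can be used)
Max is G' → H = 60 × ((B-R)/Δ + 2) = 60 × ((5-30)/84 + 2)
  -25/84 + 2 = -0.2976… + 2 = 1.7023…
  H = 60 × 1.7023… = 102.142…° → H = 102.1°
= HSL(102.1°, 89.4%, 18.4%)


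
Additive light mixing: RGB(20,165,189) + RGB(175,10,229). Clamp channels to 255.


Additive: each channel = min(255, C₁+C₂)
R: 20+175 = 195 → 195
G: 165+10 = 175 → 175
B: 189+229 = 418 → 255
= RGB(195, 175, 255)


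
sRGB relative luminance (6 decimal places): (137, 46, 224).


Linearize each channel (sRGB transfer function): c = v/255; c_lin = c/12.92 if c ≤ 0.04045, else ((c+0.055)/1.055)^2.4
  R: 137/255 ≈ 0.537255 > 0.04045 → ((0.537255+0.055)/1.055)^2.4 ≈ 0.250158
  G: 46/255 ≈ 0.180392 > 0.04045 → ((0.180392+0.055)/1.055)^2.4 ≈ 0.027321
  B: 224/255 ≈ 0.878431 > 0.04045 → ((0.878431+0.055)/1.055)^2.4 ≈ 0.745404
R_lin = 0.250158, G_lin = 0.027321, B_lin = 0.745404
L = 0.2126×R + 0.7152×G + 0.0722×B
L = 0.2126×0.250158 + 0.7152×0.027321 + 0.0722×0.745404
L ≈ 0.126542


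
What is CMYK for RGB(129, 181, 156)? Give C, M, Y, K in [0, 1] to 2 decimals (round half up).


R'=129/255≈0.5059, G'=181/255≈0.7098, B'=156/255≈0.6118
K = 1 - max(R',G',B') = 1 - 181/255 = 74/255 = 0.29019… → 0.29
(1-R'-K)/(1-K) simplifies to (max-R)/max with max = 181:
C = (181-129)/181 = 52/181 = 0.28729… → 0.29
M = (181-181)/181 = 0/181 = 0 → 0.00
Y = (181-156)/181 = 25/181 = 0.13812… → 0.14
= CMYK(0.29, 0.00, 0.14, 0.29)


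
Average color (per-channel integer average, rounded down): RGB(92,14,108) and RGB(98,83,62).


Midpoint: each channel = ⌊(C₁+C₂)/2⌋
R: ⌊(92+98)/2⌋ = 95
G: ⌊(14+83)/2⌋ = 48
B: ⌊(108+62)/2⌋ = 85
= RGB(95, 48, 85)


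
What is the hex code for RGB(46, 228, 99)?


R = 46 → 2E (hex)
G = 228 → E4 (hex)
B = 99 → 63 (hex)
Hex = #2EE463


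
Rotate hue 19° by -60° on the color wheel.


New hue = (H + rotation) mod 360
New hue = (19 -60) mod 360
= -41 mod 360
= 319°


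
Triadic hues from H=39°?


Triadic: equally spaced at 120° intervals
H1 = 39°
H2 = (39 + 120) mod 360 = 159°
H3 = (39 + 240) mod 360 = 279°
Triadic = 39°, 159°, 279°


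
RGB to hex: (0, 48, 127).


R = 0 → 00 (hex)
G = 48 → 30 (hex)
B = 127 → 7F (hex)
Hex = #00307F


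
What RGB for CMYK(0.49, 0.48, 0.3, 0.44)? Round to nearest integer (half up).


R = 255 × (1-C) × (1-K) = 255 × 0.51 × 0.56 = 72.828 → 73
G = 255 × (1-M) × (1-K) = 255 × 0.52 × 0.56 = 74.256 → 74
B = 255 × (1-Y) × (1-K) = 255 × 0.70 × 0.56 = 99.96 → 100
= RGB(73, 74, 100)


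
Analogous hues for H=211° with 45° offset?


Base hue: 211°
Left analog: (211 - 45) mod 360 = 166°
Right analog: (211 + 45) mod 360 = 256°
Analogous hues = 166° and 256°


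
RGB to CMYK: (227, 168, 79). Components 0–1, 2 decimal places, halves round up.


R'=227/255≈0.8902, G'=168/255≈0.6588, B'=79/255≈0.3098
K = 1 - max(R',G',B') = 1 - 227/255 = 28/255 = 0.10980… → 0.11
(1-R'-K)/(1-K) simplifies to (max-R)/max with max = 227:
C = (227-227)/227 = 0/227 = 0 → 0.00
M = (227-168)/227 = 59/227 = 0.25991… → 0.26
Y = (227-79)/227 = 148/227 = 0.65198… → 0.65
= CMYK(0.00, 0.26, 0.65, 0.11)


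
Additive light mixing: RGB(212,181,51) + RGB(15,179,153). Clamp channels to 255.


Additive: each channel = min(255, C₁+C₂)
R: 212+15 = 227 → 227
G: 181+179 = 360 → 255
B: 51+153 = 204 → 204
= RGB(227, 255, 204)


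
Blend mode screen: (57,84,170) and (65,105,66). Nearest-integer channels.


Screen: C = 255 - (255-A)×(255-B)/255, rounded to nearest integer
R: 255 - (255-57)×(255-65)/255 = 255 - 37620/255 ≈ 255 - 147.529 = 107.471 → 107
G: 255 - (255-84)×(255-105)/255 = 255 - 25650/255 ≈ 255 - 100.588 = 154.412 → 154
B: 255 - (255-170)×(255-66)/255 = 255 - 16065/255 ≈ 255 - 63.000 = 192.000 → 192
= RGB(107, 154, 192)


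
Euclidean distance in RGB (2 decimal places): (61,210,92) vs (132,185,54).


d = √[(R₁-R₂)² + (G₁-G₂)² + (B₁-B₂)²]
d = √[(61-132)² + (210-185)² + (92-54)²]
d = √[5041 + 625 + 1444]
d = √7110
d ≈ 84.32


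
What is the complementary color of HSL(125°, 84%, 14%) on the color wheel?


Complement = opposite side of color wheel = hue + 180°
H' = (125 + 180) mod 360 = 305°
S and L unchanged.
= HSL(305°, 84%, 14%)


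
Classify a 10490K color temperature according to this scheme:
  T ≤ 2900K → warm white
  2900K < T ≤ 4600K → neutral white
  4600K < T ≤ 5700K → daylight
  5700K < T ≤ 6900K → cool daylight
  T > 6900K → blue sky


Temperature: 10490K
10490K > 6900K → blue sky
Classification: blue sky


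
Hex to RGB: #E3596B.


E3 → 227 (R)
59 → 89 (G)
6B → 107 (B)
= RGB(227, 89, 107)


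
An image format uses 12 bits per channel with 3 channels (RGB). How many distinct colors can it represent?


Total bits = 12 bits/channel × 3 channels = 36 bits
Distinct colors = 2^36
= 68,719,476,736 colors


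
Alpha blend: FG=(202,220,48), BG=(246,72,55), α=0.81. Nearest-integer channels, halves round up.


C = α×F + (1-α)×B, with 1-α = 0.19
R: 0.81×202 + 0.19×246 = 163.62 + 46.74 = 210.36 → 210
G: 0.81×220 + 0.19×72 = 178.20 + 13.68 = 191.88 → 192
B: 0.81×48 + 0.19×55 = 38.88 + 10.45 = 49.33 → 49
= RGB(210, 192, 49)


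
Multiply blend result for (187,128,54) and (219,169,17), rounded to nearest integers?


Multiply: C = A×B/255, rounded to nearest integer
R: 187×219/255 = 40953/255 ≈ 160.600 → 161
G: 128×169/255 = 21632/255 ≈ 84.831 → 85
B: 54×17/255 = 918/255 ≈ 3.600 → 4
= RGB(161, 85, 4)


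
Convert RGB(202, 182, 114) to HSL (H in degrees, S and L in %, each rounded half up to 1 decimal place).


Normalize: R'=202/255≈0.7922, G'=182/255≈0.7137, B'=114/255≈0.4471
Max=202/255, Min=114/255, Δ=Max-Min=88/255
L = (Max+Min)/2 = (202+114)/510 = 316/510 = 0.61960… → L = 62.0%
L > 0.5 → S = Δ/(2-Max-Min) = 88/(510-202-114) = 88/194 = 0.45360… → S = 45.4%
(the 1/255 factors cancel in S and H, so raw channel differences can be used)
Max is R' → H = 60 × (((G-B)/Δ) mod 6) = 60 × (((182-114)/88) mod 6)
  68/88 = 0.7727…
  H = 60 × 0.7727… = 46.363…° → H = 46.4°
= HSL(46.4°, 45.4%, 62.0%)


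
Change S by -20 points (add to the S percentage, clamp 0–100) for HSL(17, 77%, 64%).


Original S = 77%
Adjustment = -20 percentage points
New S = 77 + (-20) = 57
Clamp to [0, 100] → 57
= HSL(17°, 57%, 64%)


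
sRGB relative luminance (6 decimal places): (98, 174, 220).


Linearize each channel (sRGB transfer function): c = v/255; c_lin = c/12.92 if c ≤ 0.04045, else ((c+0.055)/1.055)^2.4
  R: 98/255 ≈ 0.384314 > 0.04045 → ((0.384314+0.055)/1.055)^2.4 ≈ 0.122139
  G: 174/255 ≈ 0.682353 > 0.04045 → ((0.682353+0.055)/1.055)^2.4 ≈ 0.423268
  B: 220/255 ≈ 0.862745 > 0.04045 → ((0.862745+0.055)/1.055)^2.4 ≈ 0.715694
R_lin = 0.122139, G_lin = 0.423268, B_lin = 0.715694
L = 0.2126×R + 0.7152×G + 0.0722×B
L = 0.2126×0.122139 + 0.7152×0.423268 + 0.0722×0.715694
L ≈ 0.380361


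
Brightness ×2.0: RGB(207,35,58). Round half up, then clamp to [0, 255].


Multiply each channel by 2.0, round half up, clamp to [0, 255]
R: 207×2.0 = 414 → clamp → 255
G: 35×2.0 = 70
B: 58×2.0 = 116
= RGB(255, 70, 116)


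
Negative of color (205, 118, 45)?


Invert: (255-R, 255-G, 255-B)
R: 255-205 = 50
G: 255-118 = 137
B: 255-45 = 210
= RGB(50, 137, 210)


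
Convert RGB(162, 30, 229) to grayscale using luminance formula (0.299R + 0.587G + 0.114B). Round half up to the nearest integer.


Gray = 0.299×R + 0.587×G + 0.114×B
Gray = 0.299×162 + 0.587×30 + 0.114×229
Gray = 48.438 + 17.610 + 26.106
Gray = 92.154 → round half up → 92
Gray = 92


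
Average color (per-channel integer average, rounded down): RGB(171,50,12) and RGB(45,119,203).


Midpoint: each channel = ⌊(C₁+C₂)/2⌋
R: ⌊(171+45)/2⌋ = 108
G: ⌊(50+119)/2⌋ = 84
B: ⌊(12+203)/2⌋ = 107
= RGB(108, 84, 107)


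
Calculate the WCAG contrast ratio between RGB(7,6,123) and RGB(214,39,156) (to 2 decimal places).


Linearize each sRGB channel c=v/255: c/12.92 if c ≤ 0.04045 else ((c+0.055)/1.055)^2.4
L = 0.2126×R_lin + 0.7152×G_lin + 0.0722×B_lin
Color 1 (7,6,123):
  R=7: 7/255≈0.0275 ≤ 0.04045 → 0.0275/12.92 ≈ 0.00212
  G=6: 6/255≈0.0235 ≤ 0.04045 → 0.0235/12.92 ≈ 0.00182
  B=123: 123/255≈0.4824 > 0.04045 → ((0.4824+0.055)/1.055)^2.4 ≈ 0.19807
  L1 = 0.2126×0.00212 + 0.7152×0.00182 + 0.0722×0.19807 ≈ 0.01605
Color 2 (214,39,156):
  R=214: 214/255≈0.8392 > 0.04045 → ((0.8392+0.055)/1.055)^2.4 ≈ 0.67244
  G=39: 39/255≈0.1529 > 0.04045 → ((0.1529+0.055)/1.055)^2.4 ≈ 0.02029
  B=156: 156/255≈0.6118 > 0.04045 → ((0.6118+0.055)/1.055)^2.4 ≈ 0.33245
  L2 = 0.2126×0.67244 + 0.7152×0.02029 + 0.0722×0.33245 ≈ 0.18147
Lighter = 0.18147, Darker = 0.01605
Ratio = (L_lighter + 0.05) / (L_darker + 0.05)
Ratio = (0.18147 + 0.05) / (0.01605 + 0.05) = 0.23147 / 0.06605 ≈ 3.5043
Ratio ≈ 3.50:1


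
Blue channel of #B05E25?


Color: #B05E25
R = B0 = 176
G = 5E = 94
B = 25 = 37
Blue = 37


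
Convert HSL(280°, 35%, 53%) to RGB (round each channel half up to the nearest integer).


H=280°, S=0.35, L=0.53
C = (1-|2L-1|)×S = (1-|0.06|)×0.35 = 0.329
H' = H/60 = 280/60 ≈ 4.6667; X = C×(1-|H' mod 2 - 1|) ≈ 0.2193
m = L - C/2 = 0.53 - 0.1645 = 0.3655
Sector ⌊H'⌋ = 4 → (R',G',B') = (≈0.2193, 0.0, 0.329)
RGB = ((R'+m)×255, (G'+m)×255, (B'+m)×255) = (149.1325, 93.2025, 177.0975)
Round half up → RGB(149, 93, 177)


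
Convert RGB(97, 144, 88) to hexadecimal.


R = 97 → 61 (hex)
G = 144 → 90 (hex)
B = 88 → 58 (hex)
Hex = #619058


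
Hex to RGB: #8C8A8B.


8C → 140 (R)
8A → 138 (G)
8B → 139 (B)
= RGB(140, 138, 139)


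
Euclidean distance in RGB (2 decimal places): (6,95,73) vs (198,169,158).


d = √[(R₁-R₂)² + (G₁-G₂)² + (B₁-B₂)²]
d = √[(6-198)² + (95-169)² + (73-158)²]
d = √[36864 + 5476 + 7225]
d = √49565
d ≈ 222.63


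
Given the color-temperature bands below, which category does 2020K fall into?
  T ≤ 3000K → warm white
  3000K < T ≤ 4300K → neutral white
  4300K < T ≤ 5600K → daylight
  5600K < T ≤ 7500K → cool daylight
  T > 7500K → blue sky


Temperature: 2020K
2020K ≤ 3000K → warm white
Classification: warm white


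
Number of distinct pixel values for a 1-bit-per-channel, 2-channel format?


Total bits = 1 bits/channel × 2 channels = 2 bits
Distinct pixel values = 2^2
= 4 pixel values


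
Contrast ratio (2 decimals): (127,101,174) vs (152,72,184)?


Linearize each sRGB channel c=v/255: c/12.92 if c ≤ 0.04045 else ((c+0.055)/1.055)^2.4
L = 0.2126×R_lin + 0.7152×G_lin + 0.0722×B_lin
Color 1 (127,101,174):
  R=127: 127/255≈0.4980 > 0.04045 → ((0.4980+0.055)/1.055)^2.4 ≈ 0.21223
  G=101: 101/255≈0.3961 > 0.04045 → ((0.3961+0.055)/1.055)^2.4 ≈ 0.13014
  B=174: 174/255≈0.6824 > 0.04045 → ((0.6824+0.055)/1.055)^2.4 ≈ 0.42327
  L1 = 0.2126×0.21223 + 0.7152×0.13014 + 0.0722×0.42327 ≈ 0.16875
Color 2 (152,72,184):
  R=152: 152/255≈0.5961 > 0.04045 → ((0.5961+0.055)/1.055)^2.4 ≈ 0.31399
  G=72: 72/255≈0.2824 > 0.04045 → ((0.2824+0.055)/1.055)^2.4 ≈ 0.06480
  B=184: 184/255≈0.7216 > 0.04045 → ((0.7216+0.055)/1.055)^2.4 ≈ 0.47932
  L2 = 0.2126×0.31399 + 0.7152×0.06480 + 0.0722×0.47932 ≈ 0.14771
Lighter = 0.16875, Darker = 0.14771
Ratio = (L_lighter + 0.05) / (L_darker + 0.05)
Ratio = (0.16875 + 0.05) / (0.14771 + 0.05) = 0.21875 / 0.19771 ≈ 1.1064
Ratio ≈ 1.11:1


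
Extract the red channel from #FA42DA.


Color: #FA42DA
R = FA = 250
G = 42 = 66
B = DA = 218
Red = 250


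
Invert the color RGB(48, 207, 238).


Invert: (255-R, 255-G, 255-B)
R: 255-48 = 207
G: 255-207 = 48
B: 255-238 = 17
= RGB(207, 48, 17)


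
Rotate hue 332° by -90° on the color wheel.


New hue = (H + rotation) mod 360
New hue = (332 -90) mod 360
= 242 mod 360
= 242°


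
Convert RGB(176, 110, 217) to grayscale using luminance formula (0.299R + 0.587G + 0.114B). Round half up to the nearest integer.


Gray = 0.299×R + 0.587×G + 0.114×B
Gray = 0.299×176 + 0.587×110 + 0.114×217
Gray = 52.624 + 64.570 + 24.738
Gray = 141.932 → round half up → 142
Gray = 142


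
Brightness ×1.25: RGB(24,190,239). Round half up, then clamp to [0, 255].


Multiply each channel by 1.25, round half up, clamp to [0, 255]
R: 24×1.25 = 30
G: 190×1.25 = 237.5 → round → 238
B: 239×1.25 = 298.75 → round → 299 → clamp → 255
= RGB(30, 238, 255)


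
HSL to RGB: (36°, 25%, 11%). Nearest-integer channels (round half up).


H=36°, S=0.25, L=0.11
C = (1-|2L-1|)×S = (1-|-0.78|)×0.25 = 0.055
H' = H/60 = 36/60 ≈ 0.6000; X = C×(1-|H' mod 2 - 1|) = 0.033
m = L - C/2 = 0.11 - 0.0275 = 0.0825
Sector ⌊H'⌋ = 0 → (R',G',B') = (0.055, 0.033, 0.0)
RGB = ((R'+m)×255, (G'+m)×255, (B'+m)×255) = (35.0625, 29.4525, 21.0375)
Round half up → RGB(35, 29, 21)


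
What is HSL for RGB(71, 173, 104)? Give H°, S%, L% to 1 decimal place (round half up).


Normalize: R'=71/255≈0.2784, G'=173/255≈0.6784, B'=104/255≈0.4078
Max=173/255, Min=71/255, Δ=Max-Min=102/255
L = (Max+Min)/2 = (173+71)/510 = 244/510 = 0.47843… → L = 47.8%
L ≤ 0.5 → S = Δ/(Max+Min) = 102/(173+71) = 102/244 = 0.41803… → S = 41.8%
(the 1/255 factors cancel in S and H, so raw channel differences can be used)
Max is G' → H = 60 × ((B-R)/Δ + 2) = 60 × ((104-71)/102 + 2)
  33/102 + 2 = 0.3235… + 2 = 2.3235…
  H = 60 × 2.3235… = 139.411…° → H = 139.4°
= HSL(139.4°, 41.8%, 47.8%)


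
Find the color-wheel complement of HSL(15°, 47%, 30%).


Complement = opposite side of color wheel = hue + 180°
H' = (15 + 180) mod 360 = 195°
S and L unchanged.
= HSL(195°, 47%, 30%)


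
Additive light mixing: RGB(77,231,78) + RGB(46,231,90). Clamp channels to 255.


Additive: each channel = min(255, C₁+C₂)
R: 77+46 = 123 → 123
G: 231+231 = 462 → 255
B: 78+90 = 168 → 168
= RGB(123, 255, 168)


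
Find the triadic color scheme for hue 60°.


Triadic: equally spaced at 120° intervals
H1 = 60°
H2 = (60 + 120) mod 360 = 180°
H3 = (60 + 240) mod 360 = 300°
Triadic = 60°, 180°, 300°


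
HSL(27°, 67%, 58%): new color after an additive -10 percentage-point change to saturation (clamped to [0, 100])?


Original S = 67%
Adjustment = -10 percentage points
New S = 67 + (-10) = 57
Clamp to [0, 100] → 57
= HSL(27°, 57%, 58%)


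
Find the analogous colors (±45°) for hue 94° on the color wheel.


Base hue: 94°
Left analog: (94 - 45) mod 360 = 49°
Right analog: (94 + 45) mod 360 = 139°
Analogous hues = 49° and 139°


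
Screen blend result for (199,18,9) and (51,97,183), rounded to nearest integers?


Screen: C = 255 - (255-A)×(255-B)/255, rounded to nearest integer
R: 255 - (255-199)×(255-51)/255 = 255 - 11424/255 ≈ 255 - 44.800 = 210.200 → 210
G: 255 - (255-18)×(255-97)/255 = 255 - 37446/255 ≈ 255 - 146.847 = 108.153 → 108
B: 255 - (255-9)×(255-183)/255 = 255 - 17712/255 ≈ 255 - 69.459 = 185.541 → 186
= RGB(210, 108, 186)


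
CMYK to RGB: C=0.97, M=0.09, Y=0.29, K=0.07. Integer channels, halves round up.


R = 255 × (1-C) × (1-K) = 255 × 0.03 × 0.93 = 7.1145 → 7
G = 255 × (1-M) × (1-K) = 255 × 0.91 × 0.93 = 215.8065 → 216
B = 255 × (1-Y) × (1-K) = 255 × 0.71 × 0.93 = 168.3765 → 168
= RGB(7, 216, 168)


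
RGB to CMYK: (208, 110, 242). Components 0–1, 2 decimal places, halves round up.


R'=208/255≈0.8157, G'=110/255≈0.4314, B'=242/255≈0.9490
K = 1 - max(R',G',B') = 1 - 242/255 = 13/255 = 0.05098… → 0.05
(1-R'-K)/(1-K) simplifies to (max-R)/max with max = 242:
C = (242-208)/242 = 34/242 = 0.14049… → 0.14
M = (242-110)/242 = 132/242 = 0.54545… → 0.55
Y = (242-242)/242 = 0/242 = 0 → 0.00
= CMYK(0.14, 0.55, 0.00, 0.05)


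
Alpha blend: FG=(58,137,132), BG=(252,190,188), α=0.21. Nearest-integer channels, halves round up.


C = α×F + (1-α)×B, with 1-α = 0.79
R: 0.21×58 + 0.79×252 = 12.18 + 199.08 = 211.26 → 211
G: 0.21×137 + 0.79×190 = 28.77 + 150.10 = 178.87 → 179
B: 0.21×132 + 0.79×188 = 27.72 + 148.52 = 176.24 → 176
= RGB(211, 179, 176)


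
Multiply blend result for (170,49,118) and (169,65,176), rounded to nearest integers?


Multiply: C = A×B/255, rounded to nearest integer
R: 170×169/255 = 28730/255 ≈ 112.667 → 113
G: 49×65/255 = 3185/255 ≈ 12.490 → 12
B: 118×176/255 = 20768/255 ≈ 81.443 → 81
= RGB(113, 12, 81)


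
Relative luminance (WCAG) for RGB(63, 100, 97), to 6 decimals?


Linearize each channel (sRGB transfer function): c = v/255; c_lin = c/12.92 if c ≤ 0.04045, else ((c+0.055)/1.055)^2.4
  R: 63/255 ≈ 0.247059 > 0.04045 → ((0.247059+0.055)/1.055)^2.4 ≈ 0.049707
  G: 100/255 ≈ 0.392157 > 0.04045 → ((0.392157+0.055)/1.055)^2.4 ≈ 0.127438
  B: 97/255 ≈ 0.380392 > 0.04045 → ((0.380392+0.055)/1.055)^2.4 ≈ 0.119538
R_lin = 0.049707, G_lin = 0.127438, B_lin = 0.119538
L = 0.2126×R + 0.7152×G + 0.0722×B
L = 0.2126×0.049707 + 0.7152×0.127438 + 0.0722×0.119538
L ≈ 0.110342


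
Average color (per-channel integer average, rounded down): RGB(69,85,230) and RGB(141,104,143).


Midpoint: each channel = ⌊(C₁+C₂)/2⌋
R: ⌊(69+141)/2⌋ = 105
G: ⌊(85+104)/2⌋ = 94
B: ⌊(230+143)/2⌋ = 186
= RGB(105, 94, 186)


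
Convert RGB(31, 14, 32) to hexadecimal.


R = 31 → 1F (hex)
G = 14 → 0E (hex)
B = 32 → 20 (hex)
Hex = #1F0E20


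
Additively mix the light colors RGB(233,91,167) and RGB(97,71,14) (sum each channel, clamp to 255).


Additive: each channel = min(255, C₁+C₂)
R: 233+97 = 330 → 255
G: 91+71 = 162 → 162
B: 167+14 = 181 → 181
= RGB(255, 162, 181)


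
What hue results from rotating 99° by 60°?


New hue = (H + rotation) mod 360
New hue = (99 + 60) mod 360
= 159 mod 360
= 159°


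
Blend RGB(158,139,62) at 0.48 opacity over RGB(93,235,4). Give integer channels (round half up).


C = α×F + (1-α)×B, with 1-α = 0.52
R: 0.48×158 + 0.52×93 = 75.84 + 48.36 = 124.20 → 124
G: 0.48×139 + 0.52×235 = 66.72 + 122.20 = 188.92 → 189
B: 0.48×62 + 0.52×4 = 29.76 + 2.08 = 31.84 → 32
= RGB(124, 189, 32)


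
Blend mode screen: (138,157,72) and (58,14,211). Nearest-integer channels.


Screen: C = 255 - (255-A)×(255-B)/255, rounded to nearest integer
R: 255 - (255-138)×(255-58)/255 = 255 - 23049/255 ≈ 255 - 90.388 = 164.612 → 165
G: 255 - (255-157)×(255-14)/255 = 255 - 23618/255 ≈ 255 - 92.620 = 162.380 → 162
B: 255 - (255-72)×(255-211)/255 = 255 - 8052/255 ≈ 255 - 31.576 = 223.424 → 223
= RGB(165, 162, 223)


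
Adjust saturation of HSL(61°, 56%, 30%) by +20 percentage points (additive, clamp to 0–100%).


Original S = 56%
Adjustment = +20 percentage points
New S = 56 + (20) = 76
Clamp to [0, 100] → 76
= HSL(61°, 76%, 30%)


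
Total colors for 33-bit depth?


Colors = 2^bits = 2^33
= 8,589,934,592 colors


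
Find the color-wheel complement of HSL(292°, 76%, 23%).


Complement = opposite side of color wheel = hue + 180°
H' = (292 + 180) mod 360 = 112°
S and L unchanged.
= HSL(112°, 76%, 23%)
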